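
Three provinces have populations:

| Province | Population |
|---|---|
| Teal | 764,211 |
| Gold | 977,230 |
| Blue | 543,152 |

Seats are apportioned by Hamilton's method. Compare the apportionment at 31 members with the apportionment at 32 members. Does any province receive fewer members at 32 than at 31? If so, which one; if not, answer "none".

Blue

At 31 seats: Teal 10, Gold 13, Blue 8.
At 32 seats: Teal 11, Gold 14, Blue 7.
Blue drops from 8 to 7.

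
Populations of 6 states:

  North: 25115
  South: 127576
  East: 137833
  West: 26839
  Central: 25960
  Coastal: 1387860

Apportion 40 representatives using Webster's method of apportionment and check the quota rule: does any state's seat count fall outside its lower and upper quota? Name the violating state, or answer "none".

Standard quotas: North 0.580, South 2.948, East 3.185, West 0.620, Central 0.600, Coastal 32.067.
Webster allocation: North 1, South 3, East 3, West 1, Central 1, Coastal 31.
Coastal has quota 32.067 (lower 32, upper 33) but receives 31 — outside the quota interval.

Coastal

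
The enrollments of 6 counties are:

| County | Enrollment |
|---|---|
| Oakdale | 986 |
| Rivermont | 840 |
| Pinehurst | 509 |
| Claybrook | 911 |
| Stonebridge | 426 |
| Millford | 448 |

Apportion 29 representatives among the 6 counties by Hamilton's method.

Oakdale=7; Rivermont=6; Pinehurst=4; Claybrook=6; Stonebridge=3; Millford=3

Standard divisor: 4120 ÷ 29 ≈ 142.069.
Standard quotas: Oakdale 6.940, Rivermont 5.913, Pinehurst 3.583, Claybrook 6.412, Stonebridge 2.999, Millford 3.153.
Lower quotas: Oakdale 6, Rivermont 5, Pinehurst 3, Claybrook 6, Stonebridge 2, Millford 3 (sum 25, leaving 4 seats).
Remainders in descending order: Stonebridge 0.999, Oakdale 0.940, Rivermont 0.913, Pinehurst 0.583, Claybrook 0.412, Millford 0.153.
Largest remainders: Stonebridge, Oakdale, Rivermont, Pinehurst receive the extra seats.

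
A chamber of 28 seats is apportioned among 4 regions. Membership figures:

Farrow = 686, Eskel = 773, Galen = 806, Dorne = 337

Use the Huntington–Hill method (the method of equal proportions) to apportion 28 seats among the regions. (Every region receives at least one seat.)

With divisor 93: modified quotas Farrow 7.376, Eskel 8.312, Galen 8.667, Dorne 3.624.
Geometric-mean thresholds: Farrow √(7·8)=7.483, Eskel √(8·9)=8.485, Galen √(8·9)=8.485, Dorne √(3·4)=3.464.
Each quota rounded against its threshold gives Farrow 7, Eskel 8, Galen 9, Dorne 4 (total 28).

Farrow: 7, Eskel: 8, Galen: 9, Dorne: 4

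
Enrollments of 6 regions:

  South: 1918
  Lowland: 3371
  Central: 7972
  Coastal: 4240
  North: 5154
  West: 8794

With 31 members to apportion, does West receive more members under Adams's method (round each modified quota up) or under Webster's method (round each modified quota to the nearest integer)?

Adams: South 2, Lowland 4, Central 8, Coastal 4, North 5, West 8.
Webster: South 2, Lowland 3, Central 8, Coastal 4, North 5, West 9.
West gets 8 under Adams and 9 under Webster.

Webster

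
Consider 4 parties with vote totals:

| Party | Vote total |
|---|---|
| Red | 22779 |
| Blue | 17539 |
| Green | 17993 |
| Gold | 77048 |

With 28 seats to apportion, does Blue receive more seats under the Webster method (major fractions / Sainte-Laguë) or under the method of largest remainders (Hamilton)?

Webster: Red 5, Blue 4, Green 4, Gold 15.
Hamilton: Red 5, Blue 3, Green 4, Gold 16.
Blue gets 4 under Webster and 3 under Hamilton.

Webster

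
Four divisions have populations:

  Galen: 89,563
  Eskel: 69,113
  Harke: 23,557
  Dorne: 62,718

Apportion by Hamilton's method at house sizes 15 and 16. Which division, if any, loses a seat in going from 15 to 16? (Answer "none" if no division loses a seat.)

none

At 15 seats: Galen 6, Eskel 4, Harke 1, Dorne 4.
At 16 seats: Galen 6, Eskel 4, Harke 2, Dorne 4.
No division's allocation decreased.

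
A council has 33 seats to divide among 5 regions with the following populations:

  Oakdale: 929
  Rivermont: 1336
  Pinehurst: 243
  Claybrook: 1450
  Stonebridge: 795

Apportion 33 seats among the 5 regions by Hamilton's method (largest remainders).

Standard divisor: 4753 ÷ 33 ≈ 144.03.
Standard quotas: Oakdale 6.450, Rivermont 9.276, Pinehurst 1.687, Claybrook 10.067, Stonebridge 5.520.
Lower quotas: Oakdale 6, Rivermont 9, Pinehurst 1, Claybrook 10, Stonebridge 5 (sum 31, leaving 2 seats).
Remainders in descending order: Pinehurst 0.687, Stonebridge 0.520, Oakdale 0.450, Rivermont 0.276, Claybrook 0.067.
The surplus seats go to Pinehurst, Stonebridge.

Oakdale 6, Rivermont 9, Pinehurst 2, Claybrook 10, Stonebridge 6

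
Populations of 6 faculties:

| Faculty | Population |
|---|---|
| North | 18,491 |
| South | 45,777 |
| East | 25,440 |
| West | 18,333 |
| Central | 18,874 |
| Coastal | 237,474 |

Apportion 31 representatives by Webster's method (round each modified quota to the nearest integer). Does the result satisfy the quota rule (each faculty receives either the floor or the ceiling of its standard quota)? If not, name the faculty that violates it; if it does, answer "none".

Coastal

Standard quotas: North 1.573, South 3.894, East 2.164, West 1.560, Central 1.606, Coastal 20.203.
Webster allocation: North 2, South 4, East 2, West 2, Central 2, Coastal 19.
Coastal has quota 20.203 (lower 20, upper 21) but receives 19 — outside the quota interval.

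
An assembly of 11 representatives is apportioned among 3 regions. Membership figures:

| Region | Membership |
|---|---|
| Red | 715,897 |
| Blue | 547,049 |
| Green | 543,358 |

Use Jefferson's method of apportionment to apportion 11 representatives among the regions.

Standard divisor 1806304/11 ≈ 164209.455; standard quotas: Red 4.360, Blue 3.331, Green 3.309.
Rounding down gives 4, 3, 3 = 10 seats, so the divisor must be adjusted.
With modified divisor 140000: modified quotas Red 5.114, Blue 3.907, Green 3.881.
Rounding down: Red 5, Blue 3, Green 3 (total 11).

Red 5; Blue 3; Green 3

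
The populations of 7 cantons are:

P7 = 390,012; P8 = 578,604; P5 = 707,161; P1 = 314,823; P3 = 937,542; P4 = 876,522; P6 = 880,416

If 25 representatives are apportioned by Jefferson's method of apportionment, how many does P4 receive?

5

Standard divisor 4685080/25 ≈ 187403.2; standard quotas: P7 2.081, P8 3.087, P5 3.773, P1 1.680, P3 5.003, P4 4.677, P6 4.698.
Rounding down gives 2, 3, 3, 1, 5, 4, 4 = 22 seats, so the divisor must be adjusted.
With modified divisor 166400: modified quotas P7 2.344, P8 3.477, P5 4.250, P1 1.892, P3 5.634, P4 5.268, P6 5.291.
Rounding down: P7 2, P8 3, P5 4, P1 1, P3 5, P4 5, P6 5 (total 25).
P4 receives 5.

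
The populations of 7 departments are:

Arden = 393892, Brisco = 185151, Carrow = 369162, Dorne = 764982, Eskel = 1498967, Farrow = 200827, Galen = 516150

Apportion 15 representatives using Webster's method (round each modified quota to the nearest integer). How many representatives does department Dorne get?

3

Standard divisor 3929131/15 ≈ 261942.067; standard quotas: Arden 1.504, Brisco 0.707, Carrow 1.409, Dorne 2.920, Eskel 5.723, Farrow 0.767, Galen 1.970.
Rounding to the nearest integer gives 2, 1, 1, 3, 6, 1, 2 = 16 seats, so the divisor must be adjusted.
With modified divisor 267600: modified quotas Arden 1.472, Brisco 0.692, Carrow 1.380, Dorne 2.859, Eskel 5.602, Farrow 0.750, Galen 1.929.
Rounding to the nearest integer: Arden 1, Brisco 1, Carrow 1, Dorne 3, Eskel 6, Farrow 1, Galen 2 (total 15).
Dorne receives 3.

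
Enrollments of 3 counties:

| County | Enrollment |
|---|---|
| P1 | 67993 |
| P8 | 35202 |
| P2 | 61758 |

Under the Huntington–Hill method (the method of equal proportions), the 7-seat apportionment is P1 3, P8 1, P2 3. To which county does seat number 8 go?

Priority for the next seat is population ÷ (√(s·(s+1))).
Priorities: P1 19627.888, P8 24891.573, P2 17827.999.
Highest priority: P8.

P8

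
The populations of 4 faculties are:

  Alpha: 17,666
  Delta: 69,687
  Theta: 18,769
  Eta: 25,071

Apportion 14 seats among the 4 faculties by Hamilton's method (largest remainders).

Alpha: 2; Delta: 7; Theta: 2; Eta: 3

The standard divisor is 131193/14 ≈ 9370.929.
Standard quotas: Alpha 1.8852, Delta 7.4365, Theta 2.0029, Eta 2.6754.
Lower quotas: Alpha 1, Delta 7, Theta 2, Eta 2 (sum 12, leaving 2 seats).
Remainders in descending order: Alpha 0.8852, Eta 0.6754, Delta 0.4365, Theta 0.0029.
The surplus seats go to Alpha, Eta.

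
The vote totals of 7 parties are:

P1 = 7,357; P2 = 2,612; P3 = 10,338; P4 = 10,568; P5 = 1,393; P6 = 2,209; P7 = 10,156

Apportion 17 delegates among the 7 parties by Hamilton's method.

P1=3, P2=1, P3=4, P4=4, P5=0, P6=1, P7=4

The standard divisor is 44633/17 ≈ 2625.471.
Standard quotas: P1 2.8022, P2 0.9949, P3 3.9376, P4 4.0252, P5 0.5306, P6 0.8414, P7 3.8683.
Lower quotas: P1 2, P2 0, P3 3, P4 4, P5 0, P6 0, P7 3 (sum 12, leaving 5 seats).
Remainders in descending order: P2 0.9949, P3 0.9376, P7 0.8683, P6 0.8414, P1 0.8022, P5 0.5306, P4 0.0252.
The surplus seats go to P2, P3, P7, P6, P1.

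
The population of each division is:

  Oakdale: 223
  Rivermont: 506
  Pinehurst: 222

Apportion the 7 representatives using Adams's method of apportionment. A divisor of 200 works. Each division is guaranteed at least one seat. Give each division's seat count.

Oakdale 2; Rivermont 3; Pinehurst 2

With modified divisor 200: modified quotas Oakdale 1.115, Rivermont 2.530, Pinehurst 1.110.
Rounding up: Oakdale 2, Rivermont 3, Pinehurst 2 (total 7).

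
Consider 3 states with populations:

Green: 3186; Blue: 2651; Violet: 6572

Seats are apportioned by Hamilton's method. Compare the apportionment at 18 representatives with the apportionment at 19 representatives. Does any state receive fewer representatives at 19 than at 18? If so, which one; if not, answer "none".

none

At 18 seats: Green 5, Blue 4, Violet 9.
At 19 seats: Green 5, Blue 4, Violet 10.
No state's allocation decreased.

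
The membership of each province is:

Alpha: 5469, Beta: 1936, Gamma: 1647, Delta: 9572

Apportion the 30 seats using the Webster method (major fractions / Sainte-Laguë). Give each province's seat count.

Alpha 9; Beta 3; Gamma 3; Delta 15

Standard divisor 18624/30 ≈ 620.8; standard quotas: Alpha 8.810, Beta 3.119, Gamma 2.653, Delta 15.419.
Rounding to the nearest integer gives Alpha 9, Beta 3, Gamma 3, Delta 15 — total 30, matching the house size, so no adjustment is needed.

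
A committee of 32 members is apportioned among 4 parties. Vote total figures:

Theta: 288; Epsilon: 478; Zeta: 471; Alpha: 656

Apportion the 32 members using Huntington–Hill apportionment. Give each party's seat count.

With divisor 60: modified quotas Theta 4.800, Epsilon 7.967, Zeta 7.850, Alpha 10.933.
Geometric-mean thresholds: Theta √(4·5)=4.472, Epsilon √(7·8)=7.483, Zeta √(7·8)=7.483, Alpha √(10·11)=10.488.
Each quota rounded against its threshold gives Theta 5, Epsilon 8, Zeta 8, Alpha 11 (total 32).

Theta=5, Epsilon=8, Zeta=8, Alpha=11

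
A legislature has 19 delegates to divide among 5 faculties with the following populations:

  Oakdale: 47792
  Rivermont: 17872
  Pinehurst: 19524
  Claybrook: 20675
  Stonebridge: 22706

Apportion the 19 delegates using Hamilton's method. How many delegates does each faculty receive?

The standard divisor is 128569/19 ≈ 6766.789.
Standard quotas: Oakdale 7.0627, Rivermont 2.6411, Pinehurst 2.8853, Claybrook 3.0554, Stonebridge 3.3555.
Lower quotas: Oakdale 7, Rivermont 2, Pinehurst 2, Claybrook 3, Stonebridge 3 (sum 17, leaving 2 seats).
Remainders in descending order: Pinehurst 0.8853, Rivermont 0.6411, Stonebridge 0.3555, Oakdale 0.0627, Claybrook 0.0554.
Largest remainders: Pinehurst, Rivermont receive the extra seats.

Oakdale: 7, Rivermont: 3, Pinehurst: 3, Claybrook: 3, Stonebridge: 3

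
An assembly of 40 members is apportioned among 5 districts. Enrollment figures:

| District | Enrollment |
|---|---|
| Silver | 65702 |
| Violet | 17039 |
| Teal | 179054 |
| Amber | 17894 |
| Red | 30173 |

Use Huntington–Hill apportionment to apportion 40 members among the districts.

Silver 9; Violet 2; Teal 23; Amber 2; Red 4

With divisor 7682: modified quotas Silver 8.553, Violet 2.218, Teal 23.308, Amber 2.329, Red 3.928.
Geometric-mean thresholds: Silver √(8·9)=8.485, Violet √(2·3)=2.449, Teal √(23·24)=23.495, Amber √(2·3)=2.449, Red √(3·4)=3.464.
Each quota rounded against its threshold gives Silver 9, Violet 2, Teal 23, Amber 2, Red 4 (total 40).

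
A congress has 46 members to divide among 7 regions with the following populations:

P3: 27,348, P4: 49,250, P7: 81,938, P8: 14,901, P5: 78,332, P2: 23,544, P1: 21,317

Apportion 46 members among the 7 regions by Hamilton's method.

Total 296630; standard divisor 296630/46 ≈ 6448.478.
Standard quotas: P3 4.2410, P4 7.6375, P7 12.7066, P8 2.3108, P5 12.1474, P2 3.6511, P1 3.3057.
Lower quotas: P3 4, P4 7, P7 12, P8 2, P5 12, P2 3, P1 3 (sum 43, leaving 3 seats).
Remainders in descending order: P7 0.7066, P2 0.6511, P4 0.6375, P8 0.3108, P1 0.3057, P3 0.2410, P5 0.1474.
The surplus seats go to P7, P2, P4.

P3 4; P4 8; P7 13; P8 2; P5 12; P2 4; P1 3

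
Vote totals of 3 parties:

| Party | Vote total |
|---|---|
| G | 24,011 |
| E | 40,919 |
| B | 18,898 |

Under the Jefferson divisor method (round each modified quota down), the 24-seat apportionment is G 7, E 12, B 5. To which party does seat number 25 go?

B

Priority for the next seat is population ÷ (current seats + 1).
Priorities: G 3001.375, E 3147.615, B 3149.667.
Highest priority: B.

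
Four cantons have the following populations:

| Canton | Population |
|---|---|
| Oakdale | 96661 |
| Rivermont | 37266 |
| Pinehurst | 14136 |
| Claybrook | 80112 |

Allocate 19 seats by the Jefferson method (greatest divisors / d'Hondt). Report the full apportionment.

Standard divisor 228175/19 ≈ 12009.211; standard quotas: Oakdale 8.049, Rivermont 3.103, Pinehurst 1.177, Claybrook 6.671.
Rounding down gives 8, 3, 1, 6 = 18 seats, so the divisor must be adjusted.
With modified divisor 11100: modified quotas Oakdale 8.708, Rivermont 3.357, Pinehurst 1.274, Claybrook 7.217.
Rounding down: Oakdale 8, Rivermont 3, Pinehurst 1, Claybrook 7 (total 19).

Oakdale 8, Rivermont 3, Pinehurst 1, Claybrook 7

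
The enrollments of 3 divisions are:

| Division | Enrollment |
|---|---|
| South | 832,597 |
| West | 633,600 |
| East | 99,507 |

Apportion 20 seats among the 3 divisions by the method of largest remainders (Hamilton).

South=11, West=8, East=1

The standard divisor is 1565704/20 ≈ 78285.2.
Standard quotas: South 10.6354, West 8.0935, East 1.2711.
Lower quotas: South 10, West 8, East 1 (sum 19, leaving 1 seat).
Remainders in descending order: South 0.6354, East 0.2711, West 0.0935.
The surplus seat goes to South.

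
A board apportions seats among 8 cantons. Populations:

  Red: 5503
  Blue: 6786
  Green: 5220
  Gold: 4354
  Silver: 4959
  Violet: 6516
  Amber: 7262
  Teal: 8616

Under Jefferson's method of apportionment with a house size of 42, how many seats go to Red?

5

Standard divisor 49216/42 ≈ 1171.81; standard quotas: Red 4.696, Blue 5.791, Green 4.455, Gold 3.716, Silver 4.232, Violet 5.561, Amber 6.197, Teal 7.353.
Rounding down gives 4, 5, 4, 3, 4, 5, 6, 7 = 38 seats, so the divisor must be adjusted.
With modified divisor 1080: modified quotas Red 5.095, Blue 6.283, Green 4.833, Gold 4.031, Silver 4.592, Violet 6.033, Amber 6.724, Teal 7.978.
Rounding down: Red 5, Blue 6, Green 4, Gold 4, Silver 4, Violet 6, Amber 6, Teal 7 (total 42).
Red receives 5.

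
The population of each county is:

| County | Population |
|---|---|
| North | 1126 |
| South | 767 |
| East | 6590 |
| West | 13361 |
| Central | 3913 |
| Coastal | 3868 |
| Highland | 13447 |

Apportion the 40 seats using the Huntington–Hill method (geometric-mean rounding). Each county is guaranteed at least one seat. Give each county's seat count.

With divisor 1097: modified quotas North 1.026, South 0.699, East 6.007, West 12.180, Central 3.567, Coastal 3.526, Highland 12.258.
Geometric-mean thresholds: North √(1·2)=1.414, South (min 1), East √(6·7)=6.481, West √(12·13)=12.490, Central √(3·4)=3.464, Coastal √(3·4)=3.464, Highland √(12·13)=12.490.
Each quota rounded against its threshold gives North 1, South 1, East 6, West 12, Central 4, Coastal 4, Highland 12 (total 40).

North 1, South 1, East 6, West 12, Central 4, Coastal 4, Highland 12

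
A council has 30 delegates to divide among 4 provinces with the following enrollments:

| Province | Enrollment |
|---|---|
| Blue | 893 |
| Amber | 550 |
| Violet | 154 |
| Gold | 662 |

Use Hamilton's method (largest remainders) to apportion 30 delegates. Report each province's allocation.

Standard divisor: 2259 ÷ 30 ≈ 75.3.
Standard quotas: Blue 11.859, Amber 7.304, Violet 2.045, Gold 8.792.
Lower quotas: Blue 11, Amber 7, Violet 2, Gold 8 (sum 28, leaving 2 seats).
Remainders in descending order: Blue 0.859, Gold 0.792, Amber 0.304, Violet 0.045.
Largest remainders: Blue, Gold receive the extra seats.

Blue 12, Amber 7, Violet 2, Gold 9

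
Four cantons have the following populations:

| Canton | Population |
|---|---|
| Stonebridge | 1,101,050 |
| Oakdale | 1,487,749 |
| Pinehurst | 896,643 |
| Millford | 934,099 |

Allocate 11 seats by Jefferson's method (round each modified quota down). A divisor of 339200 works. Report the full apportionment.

Stonebridge 3, Oakdale 4, Pinehurst 2, Millford 2

With modified divisor 339200: modified quotas Stonebridge 3.246, Oakdale 4.386, Pinehurst 2.643, Millford 2.754.
Rounding down: Stonebridge 3, Oakdale 4, Pinehurst 2, Millford 2 (total 11).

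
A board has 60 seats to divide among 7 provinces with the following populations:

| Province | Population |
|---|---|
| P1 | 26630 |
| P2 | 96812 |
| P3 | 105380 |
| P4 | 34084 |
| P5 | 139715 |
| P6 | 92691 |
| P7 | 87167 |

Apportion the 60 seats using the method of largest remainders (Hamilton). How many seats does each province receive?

P1 3, P2 10, P3 11, P4 3, P5 14, P6 10, P7 9

The standard divisor is 582479/60 ≈ 9707.983.
Standard quotas: P1 2.7431, P2 9.9724, P3 10.8550, P4 3.5109, P5 14.3918, P6 9.5479, P7 8.9789.
Lower quotas: P1 2, P2 9, P3 10, P4 3, P5 14, P6 9, P7 8 (sum 55, leaving 5 seats).
Remainders in descending order: P7 0.9789, P2 0.9724, P3 0.8550, P1 0.7431, P6 0.5479, P4 0.5109, P5 0.3918.
The surplus seats go to P7, P2, P3, P1, P6.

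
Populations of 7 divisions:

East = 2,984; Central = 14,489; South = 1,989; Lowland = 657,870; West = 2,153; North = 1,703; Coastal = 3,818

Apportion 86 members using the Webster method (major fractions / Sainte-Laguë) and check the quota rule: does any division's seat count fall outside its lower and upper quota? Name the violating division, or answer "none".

Lowland

Standard quotas: East 0.375, Central 1.819, South 0.250, Lowland 82.593, West 0.270, North 0.214, Coastal 0.479.
Webster allocation: East 0, Central 2, South 0, Lowland 84, West 0, North 0, Coastal 0.
Lowland has quota 82.593 (lower 82, upper 83) but receives 84 — outside the quota interval.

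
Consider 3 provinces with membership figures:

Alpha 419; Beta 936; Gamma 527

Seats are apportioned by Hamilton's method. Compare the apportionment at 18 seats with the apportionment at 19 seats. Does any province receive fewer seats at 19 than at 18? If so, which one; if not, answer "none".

none

At 18 seats: Alpha 4, Beta 9, Gamma 5.
At 19 seats: Alpha 4, Beta 10, Gamma 5.
No province's allocation decreased.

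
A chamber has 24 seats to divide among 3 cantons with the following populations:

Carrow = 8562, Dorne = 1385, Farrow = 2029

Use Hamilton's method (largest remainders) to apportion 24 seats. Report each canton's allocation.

Total 11976; standard divisor 11976/24 = 499.
Standard quotas: Carrow 17.1583, Dorne 2.7756, Farrow 4.0661.
Lower quotas: Carrow 17, Dorne 2, Farrow 4 (sum 23, leaving 1 seat).
Remainders in descending order: Dorne 0.7756, Carrow 0.1583, Farrow 0.0661.
Largest remainder: Dorne receives the extra seat.

Carrow: 17, Dorne: 3, Farrow: 4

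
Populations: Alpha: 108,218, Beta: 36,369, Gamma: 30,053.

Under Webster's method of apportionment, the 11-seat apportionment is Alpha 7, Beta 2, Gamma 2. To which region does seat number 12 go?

Priority for the next seat is population ÷ (current seats + 0.5).
Priorities: Alpha 14429.067, Beta 14547.600, Gamma 12021.200.
Highest priority: Beta.

Beta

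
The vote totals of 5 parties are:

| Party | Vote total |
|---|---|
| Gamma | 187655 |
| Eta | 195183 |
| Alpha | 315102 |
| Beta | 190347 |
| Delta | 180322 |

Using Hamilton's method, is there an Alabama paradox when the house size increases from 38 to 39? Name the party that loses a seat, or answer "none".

At 38 seats: Gamma 7, Eta 7, Alpha 11, Beta 7, Delta 6.
At 39 seats: Gamma 7, Eta 7, Alpha 11, Beta 7, Delta 7.
No party's allocation decreased.

none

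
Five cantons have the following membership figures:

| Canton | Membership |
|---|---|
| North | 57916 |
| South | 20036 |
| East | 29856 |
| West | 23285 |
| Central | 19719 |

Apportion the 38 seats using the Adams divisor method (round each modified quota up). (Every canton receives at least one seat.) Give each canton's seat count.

Standard divisor 150812/38 ≈ 3968.737; standard quotas: North 14.593, South 5.048, East 7.523, West 5.867, Central 4.969.
Rounding up gives 15, 6, 8, 6, 5 = 40 seats, so the divisor must be adjusted.
With modified divisor 4200: modified quotas North 13.790, South 4.770, East 7.109, West 5.544, Central 4.695.
Rounding up: North 14, South 5, East 8, West 6, Central 5 (total 38).

North 14, South 5, East 8, West 6, Central 5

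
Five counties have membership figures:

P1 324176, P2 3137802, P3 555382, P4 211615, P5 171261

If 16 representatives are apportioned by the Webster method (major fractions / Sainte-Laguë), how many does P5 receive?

Standard divisor 4400236/16 ≈ 275014.75; standard quotas: P1 1.179, P2 11.410, P3 2.019, P4 0.769, P5 0.623.
Rounding to the nearest integer gives P1 1, P2 11, P3 2, P4 1, P5 1 — total 16, matching the house size, so no adjustment is needed.
P5 receives 1.

1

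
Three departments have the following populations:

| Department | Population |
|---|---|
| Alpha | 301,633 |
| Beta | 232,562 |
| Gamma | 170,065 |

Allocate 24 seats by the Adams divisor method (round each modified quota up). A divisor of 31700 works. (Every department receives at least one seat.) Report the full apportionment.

With modified divisor 31700: modified quotas Alpha 9.515, Beta 7.336, Gamma 5.365.
Rounding up: Alpha 10, Beta 8, Gamma 6 (total 24).

Alpha: 10, Beta: 8, Gamma: 6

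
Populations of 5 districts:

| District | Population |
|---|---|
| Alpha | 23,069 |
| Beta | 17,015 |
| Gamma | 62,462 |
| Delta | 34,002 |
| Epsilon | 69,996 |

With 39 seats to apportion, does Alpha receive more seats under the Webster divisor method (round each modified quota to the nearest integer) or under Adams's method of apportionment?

Adams

Webster: Alpha 4, Beta 3, Gamma 12, Delta 7, Epsilon 13.
Adams: Alpha 5, Beta 3, Gamma 12, Delta 6, Epsilon 13.
Alpha gets 4 under Webster and 5 under Adams.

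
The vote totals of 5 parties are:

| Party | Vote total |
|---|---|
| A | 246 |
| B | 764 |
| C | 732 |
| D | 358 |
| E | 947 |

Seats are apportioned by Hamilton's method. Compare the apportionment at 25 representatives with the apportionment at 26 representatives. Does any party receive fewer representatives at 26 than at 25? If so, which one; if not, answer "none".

none

At 25 seats: A 2, B 6, C 6, D 3, E 8.
At 26 seats: A 2, B 7, C 6, D 3, E 8.
No party's allocation decreased.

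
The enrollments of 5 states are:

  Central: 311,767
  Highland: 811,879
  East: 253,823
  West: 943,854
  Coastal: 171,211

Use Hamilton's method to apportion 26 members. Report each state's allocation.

Standard divisor: 2492534 ÷ 26 ≈ 95866.692.
Standard quotas: Central 3.2521, Highland 8.4688, East 2.6477, West 9.8455, Coastal 1.7859.
Lower quotas: Central 3, Highland 8, East 2, West 9, Coastal 1 (sum 23, leaving 3 seats).
Remainders in descending order: West 0.8455, Coastal 0.7859, East 0.6477, Highland 0.4688, Central 0.2521.
The surplus seats go to West, Coastal, East.

Central=3, Highland=8, East=3, West=10, Coastal=2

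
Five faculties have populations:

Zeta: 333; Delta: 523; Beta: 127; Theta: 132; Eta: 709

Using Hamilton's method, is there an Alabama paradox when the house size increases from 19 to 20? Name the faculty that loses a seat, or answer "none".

At 19 seats: Zeta 4, Delta 6, Beta 1, Theta 1, Eta 7.
At 20 seats: Zeta 4, Delta 6, Beta 1, Theta 1, Eta 8.
No faculty's allocation decreased.

none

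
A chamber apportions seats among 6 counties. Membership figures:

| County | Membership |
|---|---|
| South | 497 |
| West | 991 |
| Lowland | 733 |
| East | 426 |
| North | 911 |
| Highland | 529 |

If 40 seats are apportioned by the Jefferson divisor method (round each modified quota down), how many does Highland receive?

Standard divisor 4087/40 ≈ 102.175; standard quotas: South 4.864, West 9.699, Lowland 7.174, East 4.169, North 8.916, Highland 5.177.
Rounding down gives 4, 9, 7, 4, 8, 5 = 37 seats, so the divisor must be adjusted.
With modified divisor 95: modified quotas South 5.232, West 10.432, Lowland 7.716, East 4.484, North 9.589, Highland 5.568.
Rounding down: South 5, West 10, Lowland 7, East 4, North 9, Highland 5 (total 40).
Highland receives 5.

5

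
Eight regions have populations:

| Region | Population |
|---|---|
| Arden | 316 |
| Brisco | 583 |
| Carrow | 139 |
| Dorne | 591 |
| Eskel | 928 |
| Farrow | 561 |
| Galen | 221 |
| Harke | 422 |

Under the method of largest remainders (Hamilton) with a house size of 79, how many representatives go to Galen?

5

Total 3761; standard divisor 3761/79 ≈ 47.608.
Standard quotas: Arden 6.638, Brisco 12.246, Carrow 2.920, Dorne 12.414, Eskel 19.493, Farrow 11.784, Galen 4.642, Harke 8.864.
Lower quotas: Arden 6, Brisco 12, Carrow 2, Dorne 12, Eskel 19, Farrow 11, Galen 4, Harke 8 (sum 74, leaving 5 seats).
Remainders in descending order: Carrow 0.920, Harke 0.864, Farrow 0.784, Galen 0.642, Arden 0.638, Eskel 0.493, Dorne 0.414, Brisco 0.246.
The surplus seats go to Carrow, Harke, Farrow, Galen, Arden.
Galen receives 5.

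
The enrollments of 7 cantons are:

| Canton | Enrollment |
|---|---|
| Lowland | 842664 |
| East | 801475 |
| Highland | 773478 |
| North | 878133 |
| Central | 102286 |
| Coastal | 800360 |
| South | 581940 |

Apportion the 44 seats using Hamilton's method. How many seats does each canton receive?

Standard divisor: 4780336 ÷ 44 = 108644.
Standard quotas: Lowland 7.7562, East 7.3771, Highland 7.1194, North 8.0827, Central 0.9415, Coastal 7.3668, South 5.3564.
Lower quotas: Lowland 7, East 7, Highland 7, North 8, Central 0, Coastal 7, South 5 (sum 41, leaving 3 seats).
Remainders in descending order: Central 0.9415, Lowland 0.7562, East 0.3771, Coastal 0.3668, South 0.3564, Highland 0.1194, North 0.0827.
The surplus seats go to Central, Lowland, East.

Lowland 8, East 8, Highland 7, North 8, Central 1, Coastal 7, South 5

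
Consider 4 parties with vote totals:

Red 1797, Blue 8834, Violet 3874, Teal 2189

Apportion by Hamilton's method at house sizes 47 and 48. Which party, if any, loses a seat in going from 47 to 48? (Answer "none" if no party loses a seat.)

At 47 seats: Red 5, Blue 25, Violet 11, Teal 6.
At 48 seats: Red 5, Blue 26, Violet 11, Teal 6.
No party's allocation decreased.

none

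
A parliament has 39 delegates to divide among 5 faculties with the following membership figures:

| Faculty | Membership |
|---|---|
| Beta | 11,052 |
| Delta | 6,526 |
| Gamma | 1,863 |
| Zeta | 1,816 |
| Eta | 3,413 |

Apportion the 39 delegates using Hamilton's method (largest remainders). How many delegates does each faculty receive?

Beta: 18; Delta: 10; Gamma: 3; Zeta: 3; Eta: 5

Total 24670; standard divisor 24670/39 ≈ 632.564.
Standard quotas: Beta 17.4717, Delta 10.3167, Gamma 2.9452, Zeta 2.8709, Eta 5.3955.
Lower quotas: Beta 17, Delta 10, Gamma 2, Zeta 2, Eta 5 (sum 36, leaving 3 seats).
Remainders in descending order: Gamma 0.9452, Zeta 0.8709, Beta 0.4717, Eta 0.3955, Delta 0.3167.
The surplus seats go to Gamma, Zeta, Beta.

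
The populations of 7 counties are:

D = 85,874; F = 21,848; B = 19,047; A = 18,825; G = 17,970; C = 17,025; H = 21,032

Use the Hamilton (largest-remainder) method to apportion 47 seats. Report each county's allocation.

D=20; F=5; B=5; A=4; G=4; C=4; H=5

Standard divisor: 201621 ÷ 47 ≈ 4289.809.
Standard quotas: D 20.0181, F 5.0930, B 4.4401, A 4.3883, G 4.1890, C 3.9687, H 4.9028.
Lower quotas: D 20, F 5, B 4, A 4, G 4, C 3, H 4 (sum 44, leaving 3 seats).
Remainders in descending order: C 0.9687, H 0.9028, B 0.4401, A 0.3883, G 0.1890, F 0.0930, D 0.0181.
The surplus seats go to C, H, B.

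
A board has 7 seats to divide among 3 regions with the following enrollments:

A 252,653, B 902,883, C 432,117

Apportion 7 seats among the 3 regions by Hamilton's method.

The standard divisor is 1587653/7 ≈ 226807.571.
Standard quotas: A 1.1140, B 3.9808, C 1.9052.
Lower quotas: A 1, B 3, C 1 (sum 5, leaving 2 seats).
Remainders in descending order: B 0.9808, C 0.9052, A 0.1140.
The surplus seats go to B, C.

A=1, B=4, C=2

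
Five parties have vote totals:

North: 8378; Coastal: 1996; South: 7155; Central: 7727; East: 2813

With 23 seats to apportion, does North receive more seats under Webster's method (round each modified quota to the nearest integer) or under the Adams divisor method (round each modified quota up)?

Webster

Webster: North 7, Coastal 2, South 6, Central 6, East 2.
Adams: North 6, Coastal 2, South 6, Central 6, East 3.
North gets 7 under Webster and 6 under Adams.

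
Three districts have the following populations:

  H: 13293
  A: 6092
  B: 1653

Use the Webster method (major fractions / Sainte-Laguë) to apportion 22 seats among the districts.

H 14, A 6, B 2

Standard divisor 21038/22 ≈ 956.273; standard quotas: H 13.901, A 6.371, B 1.729.
Rounding to the nearest integer gives H 14, A 6, B 2 — total 22, matching the house size, so no adjustment is needed.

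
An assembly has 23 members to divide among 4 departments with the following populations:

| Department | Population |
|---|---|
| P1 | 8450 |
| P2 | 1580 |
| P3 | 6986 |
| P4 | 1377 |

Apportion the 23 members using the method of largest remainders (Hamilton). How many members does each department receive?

The standard divisor is 18393/23 ≈ 799.696.
Standard quotas: P1 10.5665, P2 1.9758, P3 8.7358, P4 1.7219.
Lower quotas: P1 10, P2 1, P3 8, P4 1 (sum 20, leaving 3 seats).
Remainders in descending order: P2 0.9758, P3 0.7358, P4 0.7219, P1 0.5665.
Largest remainders: P2, P3, P4 receive the extra seats.

P1 10, P2 2, P3 9, P4 2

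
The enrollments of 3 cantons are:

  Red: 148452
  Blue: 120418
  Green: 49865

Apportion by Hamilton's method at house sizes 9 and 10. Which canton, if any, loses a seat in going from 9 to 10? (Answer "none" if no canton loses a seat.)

At 9 seats: Red 4, Blue 3, Green 2.
At 10 seats: Red 5, Blue 4, Green 1.
Green drops from 2 to 1.

Green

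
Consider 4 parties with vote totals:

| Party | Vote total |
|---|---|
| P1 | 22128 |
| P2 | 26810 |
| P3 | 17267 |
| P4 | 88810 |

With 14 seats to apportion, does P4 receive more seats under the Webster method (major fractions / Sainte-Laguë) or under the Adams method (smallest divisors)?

Webster

Webster: P1 2, P2 2, P3 2, P4 8.
Adams: P1 2, P2 3, P3 2, P4 7.
P4 gets 8 under Webster and 7 under Adams.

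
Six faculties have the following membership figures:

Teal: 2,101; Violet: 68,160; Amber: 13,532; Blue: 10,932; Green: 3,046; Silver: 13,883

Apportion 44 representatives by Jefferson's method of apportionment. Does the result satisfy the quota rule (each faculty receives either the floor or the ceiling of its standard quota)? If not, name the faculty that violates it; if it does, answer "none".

Violet

Standard quotas: Teal 0.828, Violet 26.860, Amber 5.333, Blue 4.308, Green 1.200, Silver 5.471.
Jefferson allocation: Teal 0, Violet 29, Amber 5, Blue 4, Green 1, Silver 5.
Violet has quota 26.860 (lower 26, upper 27) but receives 29 — outside the quota interval.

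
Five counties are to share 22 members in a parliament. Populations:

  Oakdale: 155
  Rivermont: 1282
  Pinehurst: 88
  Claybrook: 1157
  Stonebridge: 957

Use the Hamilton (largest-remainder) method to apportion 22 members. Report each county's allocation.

The standard divisor is 3639/22 ≈ 165.409.
Standard quotas: Oakdale 0.937, Rivermont 7.750, Pinehurst 0.532, Claybrook 6.995, Stonebridge 5.786.
Lower quotas: Oakdale 0, Rivermont 7, Pinehurst 0, Claybrook 6, Stonebridge 5 (sum 18, leaving 4 seats).
Remainders in descending order: Claybrook 0.995, Oakdale 0.937, Stonebridge 0.786, Rivermont 0.750, Pinehurst 0.532.
Largest remainders: Claybrook, Oakdale, Stonebridge, Rivermont receive the extra seats.

Oakdale=1; Rivermont=8; Pinehurst=0; Claybrook=7; Stonebridge=6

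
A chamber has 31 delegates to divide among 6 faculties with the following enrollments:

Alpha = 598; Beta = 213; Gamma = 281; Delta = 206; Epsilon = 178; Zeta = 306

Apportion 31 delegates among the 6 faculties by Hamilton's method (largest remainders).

Total 1782; standard divisor 1782/31 ≈ 57.484.
Standard quotas: Alpha 10.403, Beta 3.705, Gamma 4.888, Delta 3.584, Epsilon 3.097, Zeta 5.323.
Lower quotas: Alpha 10, Beta 3, Gamma 4, Delta 3, Epsilon 3, Zeta 5 (sum 28, leaving 3 seats).
Remainders in descending order: Gamma 0.888, Beta 0.705, Delta 0.584, Alpha 0.403, Zeta 0.323, Epsilon 0.097.
The surplus seats go to Gamma, Beta, Delta.

Alpha=10, Beta=4, Gamma=5, Delta=4, Epsilon=3, Zeta=5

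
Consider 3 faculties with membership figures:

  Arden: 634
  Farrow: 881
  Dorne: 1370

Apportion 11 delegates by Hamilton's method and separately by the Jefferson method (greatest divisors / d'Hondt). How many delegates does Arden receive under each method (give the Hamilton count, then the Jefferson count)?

Hamilton: Arden 3, Farrow 3, Dorne 5.
Jefferson: Arden 2, Farrow 3, Dorne 6.
Arden gets 3 under Hamilton and 2 under Jefferson.

3 and 2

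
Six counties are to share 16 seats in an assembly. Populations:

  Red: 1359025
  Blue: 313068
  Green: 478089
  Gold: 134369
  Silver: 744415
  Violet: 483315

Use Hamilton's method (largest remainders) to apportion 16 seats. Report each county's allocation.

The standard divisor is 3512281/16 ≈ 219517.562.
Standard quotas: Red 6.1910, Blue 1.4262, Green 2.1779, Gold 0.6121, Silver 3.3911, Violet 2.2017.
Lower quotas: Red 6, Blue 1, Green 2, Gold 0, Silver 3, Violet 2 (sum 14, leaving 2 seats).
Remainders in descending order: Gold 0.6121, Blue 0.4262, Silver 0.3911, Violet 0.2017, Red 0.1910, Green 0.1779.
Largest remainders: Gold, Blue receive the extra seats.

Red: 6, Blue: 2, Green: 2, Gold: 1, Silver: 3, Violet: 2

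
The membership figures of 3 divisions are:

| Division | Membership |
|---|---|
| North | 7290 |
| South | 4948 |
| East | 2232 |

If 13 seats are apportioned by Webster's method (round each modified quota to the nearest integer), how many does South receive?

4

Standard divisor 14470/13 ≈ 1113.077; standard quotas: North 6.549, South 4.445, East 2.005.
Rounding to the nearest integer gives North 7, South 4, East 2 — total 13, matching the house size, so no adjustment is needed.
South receives 4.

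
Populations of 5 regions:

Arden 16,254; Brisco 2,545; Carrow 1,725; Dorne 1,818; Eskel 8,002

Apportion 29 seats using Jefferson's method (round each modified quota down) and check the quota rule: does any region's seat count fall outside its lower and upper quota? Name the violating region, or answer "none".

Arden

Standard quotas: Arden 15.534, Brisco 2.432, Carrow 1.649, Dorne 1.737, Eskel 7.648.
Jefferson allocation: Arden 17, Brisco 2, Carrow 1, Dorne 1, Eskel 8.
Arden has quota 15.534 (lower 15, upper 16) but receives 17 — outside the quota interval.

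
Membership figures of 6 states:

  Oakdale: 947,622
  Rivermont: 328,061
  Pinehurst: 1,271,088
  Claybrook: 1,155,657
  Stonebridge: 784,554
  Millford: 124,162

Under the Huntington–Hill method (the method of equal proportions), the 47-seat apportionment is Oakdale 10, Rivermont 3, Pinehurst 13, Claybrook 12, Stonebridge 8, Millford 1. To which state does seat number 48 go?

Priority for the next seat is population ÷ (√(s·(s+1))).
Priorities: Oakdale 90352.213, Rivermont 94703.053, Pinehurst 94219.311, Claybrook 92526.611, Stonebridge 92460.576, Millford 87795.792.
Highest priority: Rivermont.

Rivermont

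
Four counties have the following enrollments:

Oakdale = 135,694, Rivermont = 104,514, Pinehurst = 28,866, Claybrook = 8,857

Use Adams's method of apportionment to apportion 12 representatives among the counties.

Oakdale 5, Rivermont 4, Pinehurst 2, Claybrook 1

Standard divisor 277931/12 ≈ 23160.917; standard quotas: Oakdale 5.859, Rivermont 4.513, Pinehurst 1.246, Claybrook 0.382.
Rounding up gives 6, 5, 2, 1 = 14 seats, so the divisor must be adjusted.
With modified divisor 28000: modified quotas Oakdale 4.846, Rivermont 3.733, Pinehurst 1.031, Claybrook 0.316.
Rounding up: Oakdale 5, Rivermont 4, Pinehurst 2, Claybrook 1 (total 12).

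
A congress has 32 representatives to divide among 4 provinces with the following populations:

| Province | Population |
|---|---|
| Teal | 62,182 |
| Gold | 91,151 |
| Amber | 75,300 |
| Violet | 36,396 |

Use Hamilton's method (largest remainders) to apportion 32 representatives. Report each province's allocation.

The standard divisor is 265029/32 ≈ 8282.156.
Standard quotas: Teal 7.5079, Gold 11.0057, Amber 9.0918, Violet 4.3945.
Lower quotas: Teal 7, Gold 11, Amber 9, Violet 4 (sum 31, leaving 1 seat).
Remainders in descending order: Teal 0.5079, Violet 0.3945, Amber 0.0918, Gold 0.0057.
The surplus seat goes to Teal.

Teal 8, Gold 11, Amber 9, Violet 4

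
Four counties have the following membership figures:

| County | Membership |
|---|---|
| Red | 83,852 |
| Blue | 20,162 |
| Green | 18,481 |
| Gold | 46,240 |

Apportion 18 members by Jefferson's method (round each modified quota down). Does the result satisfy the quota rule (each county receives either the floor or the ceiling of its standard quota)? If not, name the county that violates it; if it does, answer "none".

Standard quotas: Red 8.945, Blue 2.151, Green 1.971, Gold 4.933.
Jefferson allocation: Red 9, Blue 2, Green 2, Gold 5.
Every allocation lies between the lower and upper quota.

none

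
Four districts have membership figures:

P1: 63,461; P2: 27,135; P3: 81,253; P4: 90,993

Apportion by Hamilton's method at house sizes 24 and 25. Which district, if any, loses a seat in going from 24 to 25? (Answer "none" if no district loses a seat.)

At 24 seats: P1 6, P2 3, P3 7, P4 8.
At 25 seats: P1 6, P2 2, P3 8, P4 9.
P2 drops from 3 to 2.

P2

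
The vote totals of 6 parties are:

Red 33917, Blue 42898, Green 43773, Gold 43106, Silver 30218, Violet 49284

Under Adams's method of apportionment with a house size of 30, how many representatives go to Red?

4

Standard divisor 243196/30 ≈ 8106.533; standard quotas: Red 4.184, Blue 5.292, Green 5.400, Gold 5.317, Silver 3.728, Violet 6.080.
Rounding up gives 5, 6, 6, 6, 4, 7 = 34 seats, so the divisor must be adjusted.
With modified divisor 8700: modified quotas Red 3.899, Blue 4.931, Green 5.031, Gold 4.955, Silver 3.473, Violet 5.665.
Rounding up: Red 4, Blue 5, Green 6, Gold 5, Silver 4, Violet 6 (total 30).
Red receives 4.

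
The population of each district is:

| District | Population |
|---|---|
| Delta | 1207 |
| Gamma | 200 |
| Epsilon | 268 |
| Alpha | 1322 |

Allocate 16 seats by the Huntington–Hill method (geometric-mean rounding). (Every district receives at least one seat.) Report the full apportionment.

Delta 6, Gamma 1, Epsilon 2, Alpha 7

With divisor 188: modified quotas Delta 6.420, Gamma 1.064, Epsilon 1.426, Alpha 7.032.
Geometric-mean thresholds: Delta √(6·7)=6.481, Gamma √(1·2)=1.414, Epsilon √(1·2)=1.414, Alpha √(7·8)=7.483.
Each quota rounded against its threshold gives Delta 6, Gamma 1, Epsilon 2, Alpha 7 (total 16).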